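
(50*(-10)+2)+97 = -401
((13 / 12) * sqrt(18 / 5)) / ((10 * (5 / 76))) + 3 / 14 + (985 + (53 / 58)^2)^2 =247 * sqrt(10) / 250 + 76987211803351 / 79215472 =971874.02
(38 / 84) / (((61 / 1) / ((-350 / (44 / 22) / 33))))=-475 / 12078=-0.04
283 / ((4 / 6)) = 849 / 2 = 424.50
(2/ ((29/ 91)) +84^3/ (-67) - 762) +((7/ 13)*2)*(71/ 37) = -8971983686/ 934583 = -9599.99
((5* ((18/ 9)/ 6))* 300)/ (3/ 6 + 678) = 1000/ 1357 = 0.74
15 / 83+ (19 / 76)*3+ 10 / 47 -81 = -1246081 / 15604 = -79.86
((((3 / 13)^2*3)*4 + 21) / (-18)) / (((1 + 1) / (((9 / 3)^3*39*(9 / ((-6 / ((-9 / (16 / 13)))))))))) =-888651 / 128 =-6942.59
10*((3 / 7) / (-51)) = -10 / 119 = -0.08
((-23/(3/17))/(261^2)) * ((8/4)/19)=-782/3882897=-0.00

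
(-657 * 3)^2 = 3884841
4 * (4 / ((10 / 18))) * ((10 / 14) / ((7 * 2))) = 72 / 49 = 1.47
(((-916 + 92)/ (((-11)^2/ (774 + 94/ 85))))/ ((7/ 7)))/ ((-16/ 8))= 27144208/ 10285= 2639.20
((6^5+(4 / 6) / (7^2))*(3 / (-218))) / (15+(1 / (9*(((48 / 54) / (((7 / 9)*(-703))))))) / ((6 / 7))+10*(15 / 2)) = -246903984 / 23676653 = -10.43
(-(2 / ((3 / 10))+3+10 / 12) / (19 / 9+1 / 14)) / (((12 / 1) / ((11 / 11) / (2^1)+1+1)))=-441 / 440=-1.00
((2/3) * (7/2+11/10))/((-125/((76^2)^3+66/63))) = -186148131005428/39375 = -4727571581.09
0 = 0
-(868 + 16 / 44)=-9552 / 11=-868.36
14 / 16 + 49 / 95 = 1057 / 760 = 1.39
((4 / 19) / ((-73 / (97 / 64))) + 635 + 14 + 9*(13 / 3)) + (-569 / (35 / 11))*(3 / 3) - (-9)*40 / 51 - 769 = -3337690131 / 13204240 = -252.77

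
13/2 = 6.50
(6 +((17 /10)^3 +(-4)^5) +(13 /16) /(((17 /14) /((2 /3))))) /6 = -51644687 /306000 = -168.77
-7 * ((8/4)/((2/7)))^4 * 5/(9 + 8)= -84035/17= -4943.24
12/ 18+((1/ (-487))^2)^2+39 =6693647012762/ 168747403683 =39.67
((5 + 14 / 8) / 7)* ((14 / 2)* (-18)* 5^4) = -151875 / 2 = -75937.50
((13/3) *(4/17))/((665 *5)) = 52/169575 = 0.00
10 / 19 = 0.53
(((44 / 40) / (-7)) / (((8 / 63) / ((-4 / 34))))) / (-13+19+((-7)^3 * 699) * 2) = -33 / 108688480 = -0.00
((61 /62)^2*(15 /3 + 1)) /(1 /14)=78141 /961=81.31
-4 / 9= -0.44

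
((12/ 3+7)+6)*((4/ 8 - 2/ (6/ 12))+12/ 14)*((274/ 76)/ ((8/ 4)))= -80.99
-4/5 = -0.80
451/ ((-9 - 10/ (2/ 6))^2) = 451/ 1521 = 0.30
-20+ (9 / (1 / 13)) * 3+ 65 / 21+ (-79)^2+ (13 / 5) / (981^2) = 221466533086 / 33682635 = 6575.10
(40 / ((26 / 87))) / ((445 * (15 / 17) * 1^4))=1972 / 5785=0.34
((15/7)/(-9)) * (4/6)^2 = -20/189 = -0.11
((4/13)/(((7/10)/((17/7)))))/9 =680/5733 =0.12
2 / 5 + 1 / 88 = 0.41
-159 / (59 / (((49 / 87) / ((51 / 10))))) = -25970 / 87261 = -0.30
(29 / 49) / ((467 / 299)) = 8671 / 22883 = 0.38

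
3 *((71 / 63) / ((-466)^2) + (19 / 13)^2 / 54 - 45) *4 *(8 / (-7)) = 2494829425736 / 4046104881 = 616.60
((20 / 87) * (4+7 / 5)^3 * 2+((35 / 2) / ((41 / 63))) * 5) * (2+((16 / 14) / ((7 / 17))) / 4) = 811611306 / 1456525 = 557.22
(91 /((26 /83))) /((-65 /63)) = -36603 /130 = -281.56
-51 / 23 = -2.22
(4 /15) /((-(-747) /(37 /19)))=148 /212895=0.00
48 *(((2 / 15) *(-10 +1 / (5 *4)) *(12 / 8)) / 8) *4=-1194 / 25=-47.76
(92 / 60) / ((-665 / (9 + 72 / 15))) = -529 / 16625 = -0.03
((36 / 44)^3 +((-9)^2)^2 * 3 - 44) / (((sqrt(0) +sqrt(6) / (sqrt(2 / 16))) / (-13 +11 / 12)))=-1895167255 * sqrt(3) / 95832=-34252.92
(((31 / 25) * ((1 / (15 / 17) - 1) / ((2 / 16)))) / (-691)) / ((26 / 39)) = -0.00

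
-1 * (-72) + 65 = 137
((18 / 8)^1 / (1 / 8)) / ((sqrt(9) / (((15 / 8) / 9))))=5 / 4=1.25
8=8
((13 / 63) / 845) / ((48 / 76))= 19 / 49140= 0.00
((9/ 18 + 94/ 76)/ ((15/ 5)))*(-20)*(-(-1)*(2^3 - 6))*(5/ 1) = -2200/ 19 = -115.79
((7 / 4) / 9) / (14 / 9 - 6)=-7 / 160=-0.04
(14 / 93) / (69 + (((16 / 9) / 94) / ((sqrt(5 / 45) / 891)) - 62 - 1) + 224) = 329 / 613149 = 0.00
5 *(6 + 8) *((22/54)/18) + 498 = 121399/243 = 499.58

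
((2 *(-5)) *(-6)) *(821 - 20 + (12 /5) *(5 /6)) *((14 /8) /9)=28105 /3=9368.33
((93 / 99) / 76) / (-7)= -31 / 17556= -0.00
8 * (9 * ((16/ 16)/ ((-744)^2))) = 1/ 7688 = 0.00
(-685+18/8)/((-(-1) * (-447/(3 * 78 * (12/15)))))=213018/745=285.93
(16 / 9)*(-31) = -496 / 9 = -55.11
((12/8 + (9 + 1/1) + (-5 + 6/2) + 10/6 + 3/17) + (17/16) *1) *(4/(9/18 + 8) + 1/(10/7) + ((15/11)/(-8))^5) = 5314865634781943/366034857492480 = 14.52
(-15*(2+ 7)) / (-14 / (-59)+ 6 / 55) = -438075 / 1124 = -389.75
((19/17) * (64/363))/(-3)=-1216/18513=-0.07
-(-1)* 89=89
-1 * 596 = -596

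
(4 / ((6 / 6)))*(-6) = -24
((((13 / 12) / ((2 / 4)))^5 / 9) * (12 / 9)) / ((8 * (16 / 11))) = 4084223 / 6718464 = 0.61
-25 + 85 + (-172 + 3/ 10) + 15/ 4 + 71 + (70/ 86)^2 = -36.29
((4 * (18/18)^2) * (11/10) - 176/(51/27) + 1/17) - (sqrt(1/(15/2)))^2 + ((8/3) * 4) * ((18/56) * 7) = -16537/255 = -64.85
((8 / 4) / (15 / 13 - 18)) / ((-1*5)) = 26 / 1095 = 0.02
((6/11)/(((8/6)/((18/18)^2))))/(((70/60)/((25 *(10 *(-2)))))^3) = -121500000000/3773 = -32202491.39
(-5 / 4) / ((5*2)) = -1 / 8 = -0.12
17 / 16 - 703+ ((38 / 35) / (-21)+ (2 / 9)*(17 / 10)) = -24752851 / 35280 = -701.61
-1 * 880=-880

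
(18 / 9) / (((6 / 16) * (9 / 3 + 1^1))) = 4 / 3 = 1.33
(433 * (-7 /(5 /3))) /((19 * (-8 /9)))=81837 /760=107.68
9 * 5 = 45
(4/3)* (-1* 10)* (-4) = 160/3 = 53.33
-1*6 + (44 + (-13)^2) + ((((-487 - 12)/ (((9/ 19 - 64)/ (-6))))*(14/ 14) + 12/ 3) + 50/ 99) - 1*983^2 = -966124.63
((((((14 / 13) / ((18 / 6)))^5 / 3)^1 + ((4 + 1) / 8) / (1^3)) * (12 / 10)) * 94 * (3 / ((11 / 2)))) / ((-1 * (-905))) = 63810282119 / 1496969835075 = 0.04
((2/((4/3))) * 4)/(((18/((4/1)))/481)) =1924/3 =641.33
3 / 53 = 0.06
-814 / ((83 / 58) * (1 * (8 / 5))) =-59015 / 166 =-355.51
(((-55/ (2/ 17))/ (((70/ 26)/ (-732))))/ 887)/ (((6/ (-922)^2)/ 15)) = 304541326.57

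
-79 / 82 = -0.96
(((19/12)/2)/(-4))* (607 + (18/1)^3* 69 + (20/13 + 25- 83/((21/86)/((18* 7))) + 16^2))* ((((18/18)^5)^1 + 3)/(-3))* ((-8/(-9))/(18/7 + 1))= 623251832/26325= 23675.28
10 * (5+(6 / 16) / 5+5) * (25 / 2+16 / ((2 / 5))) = 42315 / 8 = 5289.38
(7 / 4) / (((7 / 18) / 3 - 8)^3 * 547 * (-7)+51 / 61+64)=2401326 / 2561527576535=0.00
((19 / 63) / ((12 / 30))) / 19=5 / 126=0.04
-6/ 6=-1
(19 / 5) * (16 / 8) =38 / 5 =7.60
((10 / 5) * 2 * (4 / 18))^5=32768 / 59049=0.55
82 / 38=41 / 19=2.16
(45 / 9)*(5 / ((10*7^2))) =5 / 98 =0.05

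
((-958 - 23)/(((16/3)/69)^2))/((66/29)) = -406337067/5632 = -72147.92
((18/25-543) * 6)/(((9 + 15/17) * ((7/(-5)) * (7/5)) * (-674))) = -230469/924728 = -0.25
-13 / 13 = -1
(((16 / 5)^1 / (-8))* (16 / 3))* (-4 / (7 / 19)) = 2432 / 105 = 23.16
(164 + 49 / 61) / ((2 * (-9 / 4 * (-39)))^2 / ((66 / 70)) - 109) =442332 / 87385489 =0.01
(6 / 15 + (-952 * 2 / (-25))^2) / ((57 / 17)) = 3243838 / 1875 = 1730.05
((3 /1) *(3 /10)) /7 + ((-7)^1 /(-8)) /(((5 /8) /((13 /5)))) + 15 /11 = 5.13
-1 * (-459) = 459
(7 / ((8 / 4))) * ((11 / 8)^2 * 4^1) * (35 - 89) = -22869 / 16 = -1429.31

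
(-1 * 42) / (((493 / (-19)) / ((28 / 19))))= 1176 / 493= 2.39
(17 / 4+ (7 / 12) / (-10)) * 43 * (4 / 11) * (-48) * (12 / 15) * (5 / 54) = -346064 / 1485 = -233.04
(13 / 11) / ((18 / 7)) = 91 / 198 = 0.46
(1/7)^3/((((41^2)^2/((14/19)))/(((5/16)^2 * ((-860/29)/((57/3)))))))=-5375/46385974513312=-0.00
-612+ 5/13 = -7951/13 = -611.62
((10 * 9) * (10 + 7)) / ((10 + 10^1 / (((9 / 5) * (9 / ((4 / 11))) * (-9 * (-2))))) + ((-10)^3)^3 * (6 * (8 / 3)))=-1226907 / 12830399991971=-0.00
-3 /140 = -0.02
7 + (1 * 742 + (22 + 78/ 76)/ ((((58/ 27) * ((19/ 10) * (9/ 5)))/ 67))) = 20079437/ 20938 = 958.99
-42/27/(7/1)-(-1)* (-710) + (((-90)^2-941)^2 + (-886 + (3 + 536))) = 461252014/9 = 51250223.78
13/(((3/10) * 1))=130/3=43.33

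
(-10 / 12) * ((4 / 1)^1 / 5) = -2 / 3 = -0.67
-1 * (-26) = 26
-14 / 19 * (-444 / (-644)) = -222 / 437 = -0.51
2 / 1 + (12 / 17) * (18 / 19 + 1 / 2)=976 / 323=3.02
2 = 2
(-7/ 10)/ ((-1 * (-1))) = -7/ 10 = -0.70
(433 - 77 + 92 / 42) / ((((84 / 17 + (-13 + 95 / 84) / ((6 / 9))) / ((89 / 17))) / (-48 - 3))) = 91046288 / 12245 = 7435.38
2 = 2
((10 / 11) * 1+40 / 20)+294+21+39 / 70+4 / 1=322.47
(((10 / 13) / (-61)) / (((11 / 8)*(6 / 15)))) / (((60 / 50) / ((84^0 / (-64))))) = 125 / 418704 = 0.00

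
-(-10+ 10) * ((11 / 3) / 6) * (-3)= 0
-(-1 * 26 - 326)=352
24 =24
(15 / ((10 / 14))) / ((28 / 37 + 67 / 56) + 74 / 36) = 391608 / 74755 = 5.24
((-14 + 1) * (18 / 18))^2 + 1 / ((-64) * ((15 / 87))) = 54051 / 320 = 168.91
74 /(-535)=-74 /535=-0.14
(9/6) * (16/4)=6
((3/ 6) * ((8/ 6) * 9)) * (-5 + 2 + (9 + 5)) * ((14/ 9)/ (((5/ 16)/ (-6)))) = -9856/ 5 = -1971.20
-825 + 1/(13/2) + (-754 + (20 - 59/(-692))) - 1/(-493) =-6913139213/4435028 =-1558.76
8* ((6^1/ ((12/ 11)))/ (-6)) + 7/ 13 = -265/ 39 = -6.79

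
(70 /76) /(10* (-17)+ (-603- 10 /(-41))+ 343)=-287 /133912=-0.00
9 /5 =1.80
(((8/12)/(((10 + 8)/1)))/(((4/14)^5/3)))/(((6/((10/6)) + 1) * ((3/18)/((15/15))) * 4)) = 84035/4416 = 19.03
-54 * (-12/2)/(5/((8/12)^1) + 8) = 648/31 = 20.90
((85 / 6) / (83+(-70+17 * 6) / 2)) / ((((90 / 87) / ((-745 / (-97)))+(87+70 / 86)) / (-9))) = -15793255 / 1078514052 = -0.01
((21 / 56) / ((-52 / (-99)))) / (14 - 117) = -297 / 42848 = -0.01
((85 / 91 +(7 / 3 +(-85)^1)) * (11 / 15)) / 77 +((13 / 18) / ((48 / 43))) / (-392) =-17172719 / 22014720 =-0.78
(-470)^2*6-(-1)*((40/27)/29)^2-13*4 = 1325348.00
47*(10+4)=658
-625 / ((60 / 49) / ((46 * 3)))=-140875 / 2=-70437.50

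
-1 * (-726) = 726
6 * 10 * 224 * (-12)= -161280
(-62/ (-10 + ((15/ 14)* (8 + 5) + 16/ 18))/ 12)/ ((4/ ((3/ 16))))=-0.05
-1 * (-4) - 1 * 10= -6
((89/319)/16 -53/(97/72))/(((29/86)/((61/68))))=-51065169913/488156768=-104.61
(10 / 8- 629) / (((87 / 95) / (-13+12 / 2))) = 556605 / 116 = 4798.32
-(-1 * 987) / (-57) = -329 / 19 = -17.32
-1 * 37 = -37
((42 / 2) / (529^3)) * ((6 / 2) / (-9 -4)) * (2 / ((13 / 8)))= -1008 / 25018065241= -0.00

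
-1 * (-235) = 235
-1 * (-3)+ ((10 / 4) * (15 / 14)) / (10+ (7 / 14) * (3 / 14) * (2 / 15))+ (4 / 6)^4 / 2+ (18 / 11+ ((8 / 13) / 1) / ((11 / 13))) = 7157659 / 1249182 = 5.73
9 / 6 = 3 / 2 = 1.50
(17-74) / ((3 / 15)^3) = -7125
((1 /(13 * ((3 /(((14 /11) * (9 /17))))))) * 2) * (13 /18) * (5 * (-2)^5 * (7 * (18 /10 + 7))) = -12544 /51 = -245.96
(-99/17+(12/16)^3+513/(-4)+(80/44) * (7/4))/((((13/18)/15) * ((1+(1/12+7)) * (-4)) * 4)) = 632392515/30183296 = 20.95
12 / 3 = 4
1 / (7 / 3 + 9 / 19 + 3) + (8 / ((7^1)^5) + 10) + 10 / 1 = 112222987 / 5563117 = 20.17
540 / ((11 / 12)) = 6480 / 11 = 589.09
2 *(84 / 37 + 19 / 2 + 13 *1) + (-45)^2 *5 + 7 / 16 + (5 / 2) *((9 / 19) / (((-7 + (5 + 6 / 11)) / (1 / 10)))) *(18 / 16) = 3662307929 / 359936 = 10174.89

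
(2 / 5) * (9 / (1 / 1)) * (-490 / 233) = -1764 / 233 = -7.57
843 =843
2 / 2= 1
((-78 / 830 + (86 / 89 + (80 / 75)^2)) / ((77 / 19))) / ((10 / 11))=63477613 / 116345250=0.55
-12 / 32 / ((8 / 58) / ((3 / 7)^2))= -0.50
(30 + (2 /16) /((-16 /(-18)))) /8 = 3.77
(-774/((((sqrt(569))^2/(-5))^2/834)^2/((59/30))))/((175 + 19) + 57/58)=-892572237000/27567971686823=-0.03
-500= -500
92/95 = 0.97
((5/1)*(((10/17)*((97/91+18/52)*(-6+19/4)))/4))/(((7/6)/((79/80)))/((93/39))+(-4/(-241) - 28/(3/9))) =11376278475/731798028416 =0.02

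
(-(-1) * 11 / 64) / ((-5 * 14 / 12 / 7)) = -33 / 160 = -0.21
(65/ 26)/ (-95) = -1/ 38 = -0.03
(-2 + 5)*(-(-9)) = 27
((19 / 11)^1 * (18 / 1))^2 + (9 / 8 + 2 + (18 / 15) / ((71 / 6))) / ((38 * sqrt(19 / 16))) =9163 * sqrt(19) / 512620 + 116964 / 121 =966.72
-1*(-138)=138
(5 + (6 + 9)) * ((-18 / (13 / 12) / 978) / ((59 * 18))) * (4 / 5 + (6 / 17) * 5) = -1744 / 2125357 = -0.00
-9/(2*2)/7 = -9/28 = -0.32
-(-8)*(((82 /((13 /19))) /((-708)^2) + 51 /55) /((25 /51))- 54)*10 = -155630488726 /37333725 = -4168.63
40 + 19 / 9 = 379 / 9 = 42.11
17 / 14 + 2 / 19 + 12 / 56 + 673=674.53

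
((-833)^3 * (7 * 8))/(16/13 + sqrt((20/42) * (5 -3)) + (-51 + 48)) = 10940564516336 * sqrt(105)/7729 + 203242025438088/7729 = 40800808822.46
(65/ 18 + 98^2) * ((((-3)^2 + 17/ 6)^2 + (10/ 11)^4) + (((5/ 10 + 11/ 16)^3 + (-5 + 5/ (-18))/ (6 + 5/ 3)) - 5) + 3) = 13039112448493259/ 9715064832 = 1342153.93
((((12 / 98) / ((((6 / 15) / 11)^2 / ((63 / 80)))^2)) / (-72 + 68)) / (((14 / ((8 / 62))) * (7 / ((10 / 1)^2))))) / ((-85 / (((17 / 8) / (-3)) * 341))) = -1630641375 / 401408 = -4062.30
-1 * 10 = -10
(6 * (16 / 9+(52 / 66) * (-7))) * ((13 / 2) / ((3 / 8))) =-38480 / 99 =-388.69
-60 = -60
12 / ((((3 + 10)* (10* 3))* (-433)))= -2 / 28145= -0.00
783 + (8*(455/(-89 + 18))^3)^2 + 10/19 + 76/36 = 4433791.05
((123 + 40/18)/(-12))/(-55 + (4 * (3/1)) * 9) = -0.20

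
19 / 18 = 1.06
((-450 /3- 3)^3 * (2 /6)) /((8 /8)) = -1193859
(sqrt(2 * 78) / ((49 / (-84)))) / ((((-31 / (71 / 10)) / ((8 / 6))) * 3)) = 2.18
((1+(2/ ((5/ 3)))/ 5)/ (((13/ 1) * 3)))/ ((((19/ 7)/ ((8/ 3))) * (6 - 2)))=434/ 55575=0.01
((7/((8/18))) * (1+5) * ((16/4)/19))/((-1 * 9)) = -42/19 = -2.21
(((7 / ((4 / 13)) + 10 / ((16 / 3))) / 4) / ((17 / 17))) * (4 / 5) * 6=591 / 20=29.55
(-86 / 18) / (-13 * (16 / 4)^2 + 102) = 43 / 954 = 0.05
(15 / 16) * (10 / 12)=25 / 32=0.78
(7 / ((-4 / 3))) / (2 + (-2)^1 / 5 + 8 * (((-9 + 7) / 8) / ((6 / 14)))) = 315 / 184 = 1.71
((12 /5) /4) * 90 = 54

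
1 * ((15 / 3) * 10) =50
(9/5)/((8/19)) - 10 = -229/40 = -5.72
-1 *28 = -28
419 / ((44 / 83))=34777 / 44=790.39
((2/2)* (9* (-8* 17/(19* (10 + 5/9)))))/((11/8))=-4.44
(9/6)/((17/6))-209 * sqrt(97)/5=9/17-209 * sqrt(97)/5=-411.15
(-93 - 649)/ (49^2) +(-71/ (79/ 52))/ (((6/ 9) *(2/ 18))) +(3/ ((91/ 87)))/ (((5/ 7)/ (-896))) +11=-7429193377/ 1761305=-4218.01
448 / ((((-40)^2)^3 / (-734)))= -2569 / 32000000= -0.00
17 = 17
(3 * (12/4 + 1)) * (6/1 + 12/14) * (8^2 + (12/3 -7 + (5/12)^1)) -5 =35341/7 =5048.71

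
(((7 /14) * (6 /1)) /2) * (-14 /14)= -3 /2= -1.50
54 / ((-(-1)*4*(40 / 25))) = 8.44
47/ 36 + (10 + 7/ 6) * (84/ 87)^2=354695/ 30276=11.72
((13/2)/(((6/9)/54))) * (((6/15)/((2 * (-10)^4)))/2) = 1053/200000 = 0.01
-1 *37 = -37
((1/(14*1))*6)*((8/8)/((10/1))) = 3/70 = 0.04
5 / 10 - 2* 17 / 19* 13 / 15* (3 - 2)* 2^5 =-28003 / 570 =-49.13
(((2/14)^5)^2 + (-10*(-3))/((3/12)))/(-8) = -33897029881/2259801992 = -15.00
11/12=0.92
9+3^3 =36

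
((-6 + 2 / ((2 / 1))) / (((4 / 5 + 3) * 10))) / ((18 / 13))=-65 / 684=-0.10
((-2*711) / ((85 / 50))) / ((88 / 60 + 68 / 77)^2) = -4742458875 / 31304633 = -151.49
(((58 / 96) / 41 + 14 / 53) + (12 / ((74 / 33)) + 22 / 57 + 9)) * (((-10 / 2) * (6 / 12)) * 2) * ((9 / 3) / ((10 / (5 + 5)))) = -5505368875 / 24441904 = -225.24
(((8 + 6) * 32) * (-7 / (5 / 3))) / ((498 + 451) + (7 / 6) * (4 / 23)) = -649152 / 327475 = -1.98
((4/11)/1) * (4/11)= 16/121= 0.13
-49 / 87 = -0.56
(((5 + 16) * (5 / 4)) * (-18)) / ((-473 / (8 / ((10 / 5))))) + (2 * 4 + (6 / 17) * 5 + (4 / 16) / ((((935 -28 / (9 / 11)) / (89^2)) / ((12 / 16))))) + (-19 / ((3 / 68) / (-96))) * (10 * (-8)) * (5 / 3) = -1568082116853221 / 284458416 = -5512517.92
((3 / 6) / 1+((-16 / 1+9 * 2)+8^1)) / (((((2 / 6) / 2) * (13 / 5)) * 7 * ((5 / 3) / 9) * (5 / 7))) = 1701 / 65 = 26.17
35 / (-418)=-35 / 418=-0.08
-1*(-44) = 44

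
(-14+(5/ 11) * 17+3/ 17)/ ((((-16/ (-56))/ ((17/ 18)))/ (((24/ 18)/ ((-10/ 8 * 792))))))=0.03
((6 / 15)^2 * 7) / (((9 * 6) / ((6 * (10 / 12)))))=14 / 135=0.10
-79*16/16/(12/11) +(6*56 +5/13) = 41179/156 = 263.97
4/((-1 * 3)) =-1.33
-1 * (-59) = 59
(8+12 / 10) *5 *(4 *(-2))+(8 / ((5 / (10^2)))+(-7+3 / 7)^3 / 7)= -596744 / 2401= -248.54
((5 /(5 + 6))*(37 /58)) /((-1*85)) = -37 /10846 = -0.00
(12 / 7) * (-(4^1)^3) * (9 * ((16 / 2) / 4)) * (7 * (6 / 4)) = -20736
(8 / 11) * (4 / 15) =32 / 165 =0.19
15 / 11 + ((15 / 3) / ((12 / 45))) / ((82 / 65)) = 58545 / 3608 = 16.23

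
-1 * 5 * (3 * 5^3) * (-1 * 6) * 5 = 56250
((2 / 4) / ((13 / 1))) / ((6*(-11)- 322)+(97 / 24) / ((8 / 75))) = -32 / 291291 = -0.00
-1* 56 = -56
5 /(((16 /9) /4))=45 /4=11.25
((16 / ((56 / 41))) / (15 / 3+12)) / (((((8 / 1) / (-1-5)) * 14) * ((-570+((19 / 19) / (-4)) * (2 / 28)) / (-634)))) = -155964 / 3798599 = -0.04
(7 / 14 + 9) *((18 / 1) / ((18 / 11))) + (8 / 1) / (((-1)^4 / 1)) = 225 / 2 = 112.50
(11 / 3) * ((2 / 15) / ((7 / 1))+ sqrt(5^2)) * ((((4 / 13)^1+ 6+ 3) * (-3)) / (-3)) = 701437 / 4095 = 171.29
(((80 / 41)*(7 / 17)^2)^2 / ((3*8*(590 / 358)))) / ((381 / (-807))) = -18497688160 / 3156024647679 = -0.01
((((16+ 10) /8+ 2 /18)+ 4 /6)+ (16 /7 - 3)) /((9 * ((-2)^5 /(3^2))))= -835 /8064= -0.10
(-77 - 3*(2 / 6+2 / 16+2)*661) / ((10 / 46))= -182229 / 8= -22778.62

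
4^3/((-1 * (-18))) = 32/9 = 3.56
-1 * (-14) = 14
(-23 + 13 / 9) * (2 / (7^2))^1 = -388 / 441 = -0.88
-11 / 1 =-11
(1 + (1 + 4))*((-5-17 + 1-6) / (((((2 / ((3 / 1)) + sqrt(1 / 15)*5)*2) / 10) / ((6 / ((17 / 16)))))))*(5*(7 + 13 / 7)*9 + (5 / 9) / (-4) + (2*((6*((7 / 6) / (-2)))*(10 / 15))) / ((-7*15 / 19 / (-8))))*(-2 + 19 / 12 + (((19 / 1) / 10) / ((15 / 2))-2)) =-6289329672 / 2975 + 3144664836*sqrt(15) / 2975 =1979799.96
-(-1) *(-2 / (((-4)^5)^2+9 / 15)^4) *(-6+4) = 2500 / 755580366642884485725552721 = 0.00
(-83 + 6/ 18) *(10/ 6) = -1240/ 9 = -137.78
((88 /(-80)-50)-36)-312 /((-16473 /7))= -4775381 /54910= -86.97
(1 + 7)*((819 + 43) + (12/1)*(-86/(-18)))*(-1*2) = -44128/3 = -14709.33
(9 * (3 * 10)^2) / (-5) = -1620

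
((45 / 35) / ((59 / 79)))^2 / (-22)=-505521 / 3752518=-0.13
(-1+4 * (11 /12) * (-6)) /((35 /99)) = -2277 /35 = -65.06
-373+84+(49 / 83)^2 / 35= -9954262 / 34445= -288.99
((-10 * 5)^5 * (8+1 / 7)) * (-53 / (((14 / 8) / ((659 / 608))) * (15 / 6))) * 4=6548812500000 / 49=133649234693.88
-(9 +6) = -15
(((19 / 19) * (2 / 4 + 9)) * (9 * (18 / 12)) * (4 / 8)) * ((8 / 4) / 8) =513 / 32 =16.03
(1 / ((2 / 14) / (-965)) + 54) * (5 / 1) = -33505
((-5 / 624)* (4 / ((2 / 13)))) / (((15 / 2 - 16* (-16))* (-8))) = 5 / 50592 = 0.00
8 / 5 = 1.60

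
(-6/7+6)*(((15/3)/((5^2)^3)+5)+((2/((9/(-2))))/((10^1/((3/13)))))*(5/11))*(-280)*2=-1285882368/89375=-14387.50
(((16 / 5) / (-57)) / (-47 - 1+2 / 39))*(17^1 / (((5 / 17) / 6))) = 10608 / 26125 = 0.41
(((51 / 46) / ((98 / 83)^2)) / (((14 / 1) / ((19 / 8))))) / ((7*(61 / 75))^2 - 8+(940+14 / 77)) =413042911875 / 2953171118721152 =0.00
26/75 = 0.35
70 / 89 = 0.79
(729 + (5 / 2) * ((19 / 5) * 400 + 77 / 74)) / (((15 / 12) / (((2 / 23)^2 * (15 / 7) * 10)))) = 11497320 / 19573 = 587.41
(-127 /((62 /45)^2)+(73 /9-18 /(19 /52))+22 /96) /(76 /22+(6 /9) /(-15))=-15592833575 /493139072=-31.62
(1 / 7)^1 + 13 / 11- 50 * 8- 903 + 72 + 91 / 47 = -4443188 / 3619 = -1227.74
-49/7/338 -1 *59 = -19949/338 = -59.02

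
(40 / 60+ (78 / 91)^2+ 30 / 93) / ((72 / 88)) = 86416 / 41013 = 2.11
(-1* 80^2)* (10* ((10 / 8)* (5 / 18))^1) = -200000 / 9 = -22222.22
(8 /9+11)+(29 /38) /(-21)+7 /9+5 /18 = 15451 /1197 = 12.91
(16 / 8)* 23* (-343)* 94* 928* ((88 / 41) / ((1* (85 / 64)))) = -7751583465472 / 3485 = -2224270721.80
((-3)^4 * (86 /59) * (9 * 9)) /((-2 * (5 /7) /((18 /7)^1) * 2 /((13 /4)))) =-33008391 /1180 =-27973.21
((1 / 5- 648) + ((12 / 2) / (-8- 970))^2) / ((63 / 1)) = -28685662 / 2789745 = -10.28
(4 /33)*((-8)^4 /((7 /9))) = 49152 /77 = 638.34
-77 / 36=-2.14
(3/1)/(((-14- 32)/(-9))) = 27/46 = 0.59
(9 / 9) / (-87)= -0.01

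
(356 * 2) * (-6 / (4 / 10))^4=36045000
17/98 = 0.17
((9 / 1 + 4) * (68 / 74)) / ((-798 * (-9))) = 221 / 132867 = 0.00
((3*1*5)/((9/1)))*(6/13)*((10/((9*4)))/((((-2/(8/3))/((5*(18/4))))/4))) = -1000/39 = -25.64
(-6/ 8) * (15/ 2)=-45/ 8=-5.62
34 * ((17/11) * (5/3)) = 2890/33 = 87.58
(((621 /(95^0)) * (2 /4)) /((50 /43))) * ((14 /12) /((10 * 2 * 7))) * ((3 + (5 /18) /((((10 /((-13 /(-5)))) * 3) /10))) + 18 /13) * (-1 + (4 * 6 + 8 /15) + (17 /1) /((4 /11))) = 723.40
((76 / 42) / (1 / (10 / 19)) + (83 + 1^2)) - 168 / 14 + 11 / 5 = 7891 / 105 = 75.15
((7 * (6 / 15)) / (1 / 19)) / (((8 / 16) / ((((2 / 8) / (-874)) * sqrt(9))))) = -21 / 230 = -0.09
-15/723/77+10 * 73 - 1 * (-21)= 13936302/18557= 751.00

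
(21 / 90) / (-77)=-1 / 330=-0.00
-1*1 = -1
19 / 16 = 1.19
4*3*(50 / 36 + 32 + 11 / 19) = 23234 / 57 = 407.61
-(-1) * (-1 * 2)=-2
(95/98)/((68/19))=1805/6664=0.27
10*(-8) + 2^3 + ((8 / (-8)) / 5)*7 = -367 / 5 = -73.40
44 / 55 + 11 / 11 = 9 / 5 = 1.80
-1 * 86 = -86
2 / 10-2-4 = -29 / 5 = -5.80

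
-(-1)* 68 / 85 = 4 / 5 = 0.80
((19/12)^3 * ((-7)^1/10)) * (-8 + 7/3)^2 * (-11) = 152633327/155520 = 981.44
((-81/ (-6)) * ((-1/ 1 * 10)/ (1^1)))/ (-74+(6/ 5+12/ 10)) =675/ 358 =1.89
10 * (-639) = -6390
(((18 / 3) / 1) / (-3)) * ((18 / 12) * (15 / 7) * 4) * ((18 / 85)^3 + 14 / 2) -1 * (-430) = 214733798 / 859775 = 249.76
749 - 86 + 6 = 669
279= 279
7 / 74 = 0.09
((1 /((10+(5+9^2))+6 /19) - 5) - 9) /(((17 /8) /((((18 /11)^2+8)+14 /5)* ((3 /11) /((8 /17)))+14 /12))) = -18354662551 /310555575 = -59.10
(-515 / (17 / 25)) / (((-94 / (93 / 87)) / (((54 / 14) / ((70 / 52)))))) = 28018575 / 1135379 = 24.68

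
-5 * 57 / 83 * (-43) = 147.65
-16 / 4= -4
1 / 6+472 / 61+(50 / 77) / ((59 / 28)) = 1950757 / 237534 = 8.21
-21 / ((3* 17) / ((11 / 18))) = -77 / 306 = -0.25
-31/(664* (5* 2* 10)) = -31/66400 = -0.00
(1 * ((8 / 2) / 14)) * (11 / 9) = 22 / 63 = 0.35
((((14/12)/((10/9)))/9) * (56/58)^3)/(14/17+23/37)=24163664/332544015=0.07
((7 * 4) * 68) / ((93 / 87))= 55216 / 31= 1781.16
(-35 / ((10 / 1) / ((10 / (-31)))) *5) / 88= 0.06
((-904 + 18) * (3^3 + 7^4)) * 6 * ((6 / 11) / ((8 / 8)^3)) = -77443488 / 11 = -7040317.09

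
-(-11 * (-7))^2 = -5929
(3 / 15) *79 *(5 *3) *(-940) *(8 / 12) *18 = -2673360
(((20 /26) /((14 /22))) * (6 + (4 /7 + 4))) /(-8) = -2035 /1274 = -1.60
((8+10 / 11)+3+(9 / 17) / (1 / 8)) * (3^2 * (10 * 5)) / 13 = 1358550 / 2431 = 558.84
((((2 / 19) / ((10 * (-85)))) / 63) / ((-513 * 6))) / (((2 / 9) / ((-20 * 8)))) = -8 / 17398395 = -0.00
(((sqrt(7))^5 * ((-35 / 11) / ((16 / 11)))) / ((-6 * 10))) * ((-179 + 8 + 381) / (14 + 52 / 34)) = 204085 * sqrt(7) / 8448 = 63.92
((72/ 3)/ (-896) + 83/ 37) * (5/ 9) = 45925/ 37296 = 1.23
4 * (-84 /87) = -112 /29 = -3.86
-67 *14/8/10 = -469/40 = -11.72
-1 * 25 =-25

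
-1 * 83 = -83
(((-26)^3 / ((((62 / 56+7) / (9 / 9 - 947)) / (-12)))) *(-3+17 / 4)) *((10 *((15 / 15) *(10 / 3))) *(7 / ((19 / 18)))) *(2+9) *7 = -523625789447.72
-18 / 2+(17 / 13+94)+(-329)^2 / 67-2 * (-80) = 1621667 / 871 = 1861.85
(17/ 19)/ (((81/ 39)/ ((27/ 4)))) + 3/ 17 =3985/ 1292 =3.08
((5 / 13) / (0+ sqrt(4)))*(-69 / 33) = -115 / 286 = -0.40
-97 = -97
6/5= 1.20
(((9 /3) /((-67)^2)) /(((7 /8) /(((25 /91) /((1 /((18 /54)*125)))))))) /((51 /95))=2375000 /145834143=0.02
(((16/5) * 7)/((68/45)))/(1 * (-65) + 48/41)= -10332/44489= -0.23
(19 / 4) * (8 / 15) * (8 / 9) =304 / 135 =2.25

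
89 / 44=2.02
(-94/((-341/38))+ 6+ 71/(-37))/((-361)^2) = 183655/1644260057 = 0.00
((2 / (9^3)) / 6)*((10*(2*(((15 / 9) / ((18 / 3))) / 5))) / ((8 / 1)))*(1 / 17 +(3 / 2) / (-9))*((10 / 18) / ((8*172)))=-275 / 99451742976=-0.00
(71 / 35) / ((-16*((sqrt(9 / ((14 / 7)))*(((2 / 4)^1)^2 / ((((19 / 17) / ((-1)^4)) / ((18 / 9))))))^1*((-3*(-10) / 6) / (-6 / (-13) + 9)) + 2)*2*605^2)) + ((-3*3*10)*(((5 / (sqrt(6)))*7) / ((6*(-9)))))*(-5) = -875*sqrt(6) / 18 - 43085711 / 466261711242250 + 12223289*sqrt(2) / 746018737987600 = -119.07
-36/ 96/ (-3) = 1/ 8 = 0.12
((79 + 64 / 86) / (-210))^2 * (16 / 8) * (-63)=-11758041 / 647150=-18.17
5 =5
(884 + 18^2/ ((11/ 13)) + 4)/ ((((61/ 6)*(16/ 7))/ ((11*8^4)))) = 150312960/ 61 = 2464146.89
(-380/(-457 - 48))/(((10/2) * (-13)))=-76/6565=-0.01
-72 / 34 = -36 / 17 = -2.12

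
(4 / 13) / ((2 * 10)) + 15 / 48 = 341 / 1040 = 0.33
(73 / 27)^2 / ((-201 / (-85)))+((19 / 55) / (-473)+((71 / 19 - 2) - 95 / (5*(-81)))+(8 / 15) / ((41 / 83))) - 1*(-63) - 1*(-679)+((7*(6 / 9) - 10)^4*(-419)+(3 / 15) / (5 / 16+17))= -278236483654267386092 / 822554424390105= -338259.06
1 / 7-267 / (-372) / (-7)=5 / 124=0.04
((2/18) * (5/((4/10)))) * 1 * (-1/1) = -1.39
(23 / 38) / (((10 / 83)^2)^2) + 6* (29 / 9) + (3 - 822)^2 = 767964204149 / 1140000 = 673652.81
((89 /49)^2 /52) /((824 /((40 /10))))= 7921 /25719512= 0.00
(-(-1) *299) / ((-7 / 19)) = -5681 / 7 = -811.57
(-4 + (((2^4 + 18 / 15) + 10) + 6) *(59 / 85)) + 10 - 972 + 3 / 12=-1602599 / 1700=-942.71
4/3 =1.33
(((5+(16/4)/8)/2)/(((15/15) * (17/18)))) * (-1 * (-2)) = 99/17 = 5.82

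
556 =556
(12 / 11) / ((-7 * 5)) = -12 / 385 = -0.03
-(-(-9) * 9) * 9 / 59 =-729 / 59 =-12.36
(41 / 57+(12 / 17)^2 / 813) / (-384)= -3213815 / 1714246272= -0.00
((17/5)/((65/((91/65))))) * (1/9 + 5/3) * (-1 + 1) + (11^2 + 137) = 258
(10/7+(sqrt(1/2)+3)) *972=486 *sqrt(2)+30132/7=4991.88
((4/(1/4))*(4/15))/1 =64/15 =4.27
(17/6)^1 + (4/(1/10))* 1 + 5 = 287/6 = 47.83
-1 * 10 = -10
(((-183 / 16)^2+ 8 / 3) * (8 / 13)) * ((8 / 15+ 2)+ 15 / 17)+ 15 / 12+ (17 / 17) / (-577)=796151821 / 2824992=281.82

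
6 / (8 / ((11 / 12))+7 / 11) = 66 / 103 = 0.64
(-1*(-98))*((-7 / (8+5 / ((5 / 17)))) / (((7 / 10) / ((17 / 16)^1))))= -41.65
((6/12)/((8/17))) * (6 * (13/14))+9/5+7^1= 8243/560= 14.72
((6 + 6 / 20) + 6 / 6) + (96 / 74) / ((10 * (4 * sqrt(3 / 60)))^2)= 2707 / 370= 7.32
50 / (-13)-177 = -2351 / 13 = -180.85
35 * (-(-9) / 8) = 315 / 8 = 39.38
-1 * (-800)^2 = -640000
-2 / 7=-0.29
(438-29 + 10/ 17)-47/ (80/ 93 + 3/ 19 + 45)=564777549/ 1382338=408.57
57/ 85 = 0.67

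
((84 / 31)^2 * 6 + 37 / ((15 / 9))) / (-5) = -318351 / 24025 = -13.25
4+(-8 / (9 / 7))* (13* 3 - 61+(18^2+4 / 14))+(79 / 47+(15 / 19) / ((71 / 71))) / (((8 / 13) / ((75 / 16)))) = -955732759 / 514368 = -1858.07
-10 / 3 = -3.33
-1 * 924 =-924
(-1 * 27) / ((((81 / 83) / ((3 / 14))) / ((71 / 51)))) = -5893 / 714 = -8.25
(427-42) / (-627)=-35 / 57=-0.61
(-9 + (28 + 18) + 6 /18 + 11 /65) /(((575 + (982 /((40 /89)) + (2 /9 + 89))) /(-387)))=-33961572 /6667063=-5.09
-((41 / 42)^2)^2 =-2825761 / 3111696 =-0.91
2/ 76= 1/ 38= 0.03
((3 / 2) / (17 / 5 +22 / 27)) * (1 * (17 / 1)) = 6885 / 1138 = 6.05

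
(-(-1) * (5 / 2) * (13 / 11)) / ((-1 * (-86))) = 65 / 1892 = 0.03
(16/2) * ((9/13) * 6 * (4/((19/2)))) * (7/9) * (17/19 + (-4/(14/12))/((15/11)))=-413568/23465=-17.62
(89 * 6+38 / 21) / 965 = 11252 / 20265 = 0.56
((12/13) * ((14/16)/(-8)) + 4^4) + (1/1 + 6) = 54683/208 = 262.90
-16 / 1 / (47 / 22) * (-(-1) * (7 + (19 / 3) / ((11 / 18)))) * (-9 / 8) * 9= 61884 / 47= 1316.68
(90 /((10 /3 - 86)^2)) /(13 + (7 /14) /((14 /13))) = 2835 /2898376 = 0.00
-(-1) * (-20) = -20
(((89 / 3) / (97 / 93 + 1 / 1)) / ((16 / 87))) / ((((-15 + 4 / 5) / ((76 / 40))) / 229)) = -54967557 / 22720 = -2419.35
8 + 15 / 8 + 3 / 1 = 12.88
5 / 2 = 2.50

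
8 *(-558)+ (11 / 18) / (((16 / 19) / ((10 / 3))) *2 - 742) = -5660156629 / 1267956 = -4464.00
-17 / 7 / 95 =-17 / 665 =-0.03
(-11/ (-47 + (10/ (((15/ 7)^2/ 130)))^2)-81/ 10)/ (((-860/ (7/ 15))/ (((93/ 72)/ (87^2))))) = 1408027719/ 1877148136088000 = 0.00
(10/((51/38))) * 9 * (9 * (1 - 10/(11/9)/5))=-384.06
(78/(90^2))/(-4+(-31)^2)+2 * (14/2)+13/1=34882663/1291950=27.00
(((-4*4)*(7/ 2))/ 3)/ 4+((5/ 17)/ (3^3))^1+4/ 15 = -10073/ 2295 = -4.39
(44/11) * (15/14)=30/7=4.29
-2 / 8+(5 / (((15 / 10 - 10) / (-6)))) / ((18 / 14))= 509 / 204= 2.50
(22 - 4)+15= 33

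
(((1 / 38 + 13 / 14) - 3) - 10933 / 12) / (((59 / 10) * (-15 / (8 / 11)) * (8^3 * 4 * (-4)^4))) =1457353 / 101823676416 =0.00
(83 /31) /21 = 83 /651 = 0.13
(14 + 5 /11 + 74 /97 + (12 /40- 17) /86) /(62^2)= 13785631 /3527331280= 0.00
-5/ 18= -0.28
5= 5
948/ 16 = 237/ 4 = 59.25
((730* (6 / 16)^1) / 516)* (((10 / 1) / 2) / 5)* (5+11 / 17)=2190 / 731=3.00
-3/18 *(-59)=59/6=9.83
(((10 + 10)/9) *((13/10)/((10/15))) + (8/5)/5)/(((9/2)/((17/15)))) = 11866/10125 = 1.17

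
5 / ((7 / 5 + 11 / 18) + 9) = 450 / 991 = 0.45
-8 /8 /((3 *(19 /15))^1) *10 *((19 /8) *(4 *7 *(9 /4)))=-1575 /4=-393.75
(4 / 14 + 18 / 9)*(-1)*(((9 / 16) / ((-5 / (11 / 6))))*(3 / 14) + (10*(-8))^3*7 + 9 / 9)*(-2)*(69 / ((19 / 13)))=-7201257599523 / 9310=-773497056.88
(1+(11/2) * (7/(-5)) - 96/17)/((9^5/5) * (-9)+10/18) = 0.00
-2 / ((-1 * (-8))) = -1 / 4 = -0.25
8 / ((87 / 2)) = 16 / 87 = 0.18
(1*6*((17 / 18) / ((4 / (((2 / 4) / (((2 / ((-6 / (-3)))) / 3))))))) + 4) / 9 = 49 / 72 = 0.68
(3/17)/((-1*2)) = -3/34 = -0.09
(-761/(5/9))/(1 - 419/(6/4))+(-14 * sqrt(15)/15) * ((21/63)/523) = 20547/4175 - 14 * sqrt(15)/23535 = 4.92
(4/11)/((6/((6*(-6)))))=-24/11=-2.18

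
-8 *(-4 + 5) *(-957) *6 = 45936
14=14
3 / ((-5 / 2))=-6 / 5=-1.20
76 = 76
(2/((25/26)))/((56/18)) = 117/175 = 0.67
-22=-22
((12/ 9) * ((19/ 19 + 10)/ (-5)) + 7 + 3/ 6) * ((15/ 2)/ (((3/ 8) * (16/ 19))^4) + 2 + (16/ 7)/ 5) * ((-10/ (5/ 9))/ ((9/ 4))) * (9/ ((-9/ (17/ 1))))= 53288635591/ 113400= 469917.42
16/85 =0.19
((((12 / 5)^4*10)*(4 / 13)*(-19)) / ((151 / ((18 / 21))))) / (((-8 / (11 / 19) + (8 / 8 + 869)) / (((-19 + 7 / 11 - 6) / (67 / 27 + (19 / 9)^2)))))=102631256064 / 2272811211125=0.05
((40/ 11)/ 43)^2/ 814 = 800/ 91057703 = 0.00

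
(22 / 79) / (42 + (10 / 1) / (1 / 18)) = 11 / 8769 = 0.00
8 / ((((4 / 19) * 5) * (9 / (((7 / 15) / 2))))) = 133 / 675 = 0.20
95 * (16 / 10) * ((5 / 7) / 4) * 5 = 950 / 7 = 135.71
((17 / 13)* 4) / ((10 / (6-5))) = 34 / 65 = 0.52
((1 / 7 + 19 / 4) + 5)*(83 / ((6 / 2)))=22991 / 84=273.70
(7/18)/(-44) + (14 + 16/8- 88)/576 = -53/396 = -0.13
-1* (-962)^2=-925444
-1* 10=-10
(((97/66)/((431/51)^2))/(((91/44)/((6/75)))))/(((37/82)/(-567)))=-2234342232/2233776025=-1.00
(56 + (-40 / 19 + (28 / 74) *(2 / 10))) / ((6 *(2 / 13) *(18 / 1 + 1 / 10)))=1233089 / 381729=3.23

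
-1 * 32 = -32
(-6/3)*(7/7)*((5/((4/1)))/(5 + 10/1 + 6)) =-0.12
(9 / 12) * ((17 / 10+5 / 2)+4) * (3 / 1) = 369 / 20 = 18.45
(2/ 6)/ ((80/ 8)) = 1/ 30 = 0.03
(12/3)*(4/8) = 2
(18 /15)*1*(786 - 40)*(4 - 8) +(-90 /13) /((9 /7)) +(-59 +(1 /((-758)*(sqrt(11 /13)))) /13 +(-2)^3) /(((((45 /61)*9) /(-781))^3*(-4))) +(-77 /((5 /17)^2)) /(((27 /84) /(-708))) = -87420077070557911 /3454366500 - 9829918599611*sqrt(143) /2618409807000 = -25307167.65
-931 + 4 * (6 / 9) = -2785 / 3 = -928.33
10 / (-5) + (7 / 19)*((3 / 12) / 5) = -753 / 380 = -1.98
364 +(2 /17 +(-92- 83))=3215 /17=189.12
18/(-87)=-6/29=-0.21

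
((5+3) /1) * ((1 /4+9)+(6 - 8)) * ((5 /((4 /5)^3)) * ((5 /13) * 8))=90625 /52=1742.79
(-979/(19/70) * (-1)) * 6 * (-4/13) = -1644720/247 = -6658.79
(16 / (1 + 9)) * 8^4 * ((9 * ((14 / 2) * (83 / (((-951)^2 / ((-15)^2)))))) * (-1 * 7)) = -5997035520 / 100489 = -59678.53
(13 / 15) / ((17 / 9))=39 / 85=0.46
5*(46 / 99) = 230 / 99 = 2.32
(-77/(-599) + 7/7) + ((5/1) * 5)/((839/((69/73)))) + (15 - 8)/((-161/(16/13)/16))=3296577885/10969398947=0.30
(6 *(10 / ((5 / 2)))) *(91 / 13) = 168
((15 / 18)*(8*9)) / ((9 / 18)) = 120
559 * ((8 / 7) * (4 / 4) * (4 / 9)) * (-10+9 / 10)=-116272 / 45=-2583.82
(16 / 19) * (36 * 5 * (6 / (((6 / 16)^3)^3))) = 85899345920 / 13851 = 6201671.06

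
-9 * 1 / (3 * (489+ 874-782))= -3 / 581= -0.01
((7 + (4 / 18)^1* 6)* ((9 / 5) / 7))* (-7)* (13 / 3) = -65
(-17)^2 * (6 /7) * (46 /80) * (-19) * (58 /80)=-10987491 /5600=-1962.05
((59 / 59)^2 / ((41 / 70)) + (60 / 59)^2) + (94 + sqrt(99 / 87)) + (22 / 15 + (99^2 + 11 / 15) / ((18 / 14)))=sqrt(957) / 29 + 29755618784 / 3853467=7722.85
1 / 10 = 0.10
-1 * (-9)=9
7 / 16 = 0.44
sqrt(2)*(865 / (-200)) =-173*sqrt(2) / 40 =-6.12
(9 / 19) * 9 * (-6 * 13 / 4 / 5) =-3159 / 190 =-16.63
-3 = -3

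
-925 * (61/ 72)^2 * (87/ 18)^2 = -2894658925/ 186624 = -15510.65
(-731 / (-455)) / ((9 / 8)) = 5848 / 4095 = 1.43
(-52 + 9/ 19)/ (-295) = 979/ 5605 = 0.17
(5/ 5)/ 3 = 1/ 3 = 0.33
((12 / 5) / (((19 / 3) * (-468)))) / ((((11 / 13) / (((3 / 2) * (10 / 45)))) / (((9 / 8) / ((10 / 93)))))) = -279 / 83600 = -0.00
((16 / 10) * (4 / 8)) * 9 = 36 / 5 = 7.20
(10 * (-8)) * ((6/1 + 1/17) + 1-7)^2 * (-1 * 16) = 4.43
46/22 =23/11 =2.09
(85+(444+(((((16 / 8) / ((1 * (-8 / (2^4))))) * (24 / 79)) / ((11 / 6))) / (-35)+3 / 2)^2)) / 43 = 1965990033709 / 159112422700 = 12.36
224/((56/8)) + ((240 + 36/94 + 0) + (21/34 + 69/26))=2863223/10387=275.65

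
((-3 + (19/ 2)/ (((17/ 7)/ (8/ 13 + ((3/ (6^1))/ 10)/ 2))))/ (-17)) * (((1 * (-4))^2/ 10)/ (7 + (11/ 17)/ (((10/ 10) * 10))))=0.01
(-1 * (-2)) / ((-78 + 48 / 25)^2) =625 / 1808802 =0.00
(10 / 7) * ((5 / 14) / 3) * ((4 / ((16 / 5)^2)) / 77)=625 / 724416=0.00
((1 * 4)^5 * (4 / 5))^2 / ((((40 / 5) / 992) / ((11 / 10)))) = 11442061312 / 125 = 91536490.50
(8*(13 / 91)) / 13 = 8 / 91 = 0.09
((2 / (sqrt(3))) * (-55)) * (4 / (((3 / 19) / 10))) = -83600 * sqrt(3) / 9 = -16088.83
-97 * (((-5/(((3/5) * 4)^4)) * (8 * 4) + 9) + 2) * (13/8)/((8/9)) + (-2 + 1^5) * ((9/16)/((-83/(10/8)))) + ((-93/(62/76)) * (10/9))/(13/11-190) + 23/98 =-42603848417945/38924508672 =-1094.53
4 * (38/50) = 76/25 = 3.04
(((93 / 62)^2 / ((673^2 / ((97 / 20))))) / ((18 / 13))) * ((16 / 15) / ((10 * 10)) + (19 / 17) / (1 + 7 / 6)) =2116249 / 230993790000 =0.00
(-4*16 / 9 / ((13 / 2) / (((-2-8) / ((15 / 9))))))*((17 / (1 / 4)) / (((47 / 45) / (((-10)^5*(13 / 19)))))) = -26112000000 / 893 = -29240761.48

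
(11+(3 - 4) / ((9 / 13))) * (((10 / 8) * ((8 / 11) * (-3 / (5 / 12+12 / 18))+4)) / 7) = 30530 / 9009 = 3.39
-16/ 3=-5.33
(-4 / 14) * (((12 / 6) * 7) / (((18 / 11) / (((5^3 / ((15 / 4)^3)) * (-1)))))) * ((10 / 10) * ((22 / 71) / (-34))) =-15488 / 293301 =-0.05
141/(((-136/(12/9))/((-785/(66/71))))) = 2619545/2244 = 1167.36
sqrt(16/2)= 2 * sqrt(2)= 2.83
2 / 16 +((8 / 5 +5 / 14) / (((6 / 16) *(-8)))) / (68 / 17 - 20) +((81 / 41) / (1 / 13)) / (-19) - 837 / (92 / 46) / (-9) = 118606783 / 2617440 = 45.31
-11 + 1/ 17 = -186/ 17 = -10.94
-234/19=-12.32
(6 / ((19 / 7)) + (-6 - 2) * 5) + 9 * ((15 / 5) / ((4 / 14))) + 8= 2459 / 38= 64.71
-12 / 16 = -3 / 4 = -0.75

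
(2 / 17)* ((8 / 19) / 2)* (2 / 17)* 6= 96 / 5491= 0.02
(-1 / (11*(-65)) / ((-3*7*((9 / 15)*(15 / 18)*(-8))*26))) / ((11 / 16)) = 2 / 2147145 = 0.00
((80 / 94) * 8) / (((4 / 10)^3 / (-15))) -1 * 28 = -76316 / 47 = -1623.74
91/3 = 30.33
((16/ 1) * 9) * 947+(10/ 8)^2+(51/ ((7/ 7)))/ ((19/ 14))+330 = 41568091/ 304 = 136737.14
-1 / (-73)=1 / 73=0.01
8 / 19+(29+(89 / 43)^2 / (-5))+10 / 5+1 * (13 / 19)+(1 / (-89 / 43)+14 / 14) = 496596769 / 15633295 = 31.77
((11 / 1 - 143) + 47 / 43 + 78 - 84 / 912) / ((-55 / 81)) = 14029281 / 179740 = 78.05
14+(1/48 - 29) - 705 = -34559/48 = -719.98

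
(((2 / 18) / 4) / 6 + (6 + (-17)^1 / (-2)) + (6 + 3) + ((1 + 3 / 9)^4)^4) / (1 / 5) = 212270581195 / 344373768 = 616.40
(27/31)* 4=108/31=3.48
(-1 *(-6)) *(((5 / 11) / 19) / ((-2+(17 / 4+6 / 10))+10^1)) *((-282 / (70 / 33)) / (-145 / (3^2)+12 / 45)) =2284200 / 24371053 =0.09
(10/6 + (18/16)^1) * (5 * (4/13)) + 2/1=491/78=6.29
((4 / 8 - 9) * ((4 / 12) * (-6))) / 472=17 / 472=0.04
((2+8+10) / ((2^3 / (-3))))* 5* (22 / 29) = -825 / 29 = -28.45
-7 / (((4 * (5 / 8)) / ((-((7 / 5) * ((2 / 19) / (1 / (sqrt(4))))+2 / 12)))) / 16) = 29456 / 1425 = 20.67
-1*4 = -4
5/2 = 2.50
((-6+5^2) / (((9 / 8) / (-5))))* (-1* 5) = 3800 / 9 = 422.22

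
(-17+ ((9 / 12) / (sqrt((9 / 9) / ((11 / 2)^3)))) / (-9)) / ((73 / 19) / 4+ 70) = -1292 / 5393 - 209 * sqrt(22) / 64716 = -0.25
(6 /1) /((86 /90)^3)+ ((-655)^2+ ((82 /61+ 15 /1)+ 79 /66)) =137336651536897 /320095182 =429049.42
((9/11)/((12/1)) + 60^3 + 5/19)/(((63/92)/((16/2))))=4746576424/1881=2523432.44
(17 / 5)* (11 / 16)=187 / 80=2.34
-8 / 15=-0.53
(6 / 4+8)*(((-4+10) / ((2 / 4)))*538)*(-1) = -61332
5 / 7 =0.71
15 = 15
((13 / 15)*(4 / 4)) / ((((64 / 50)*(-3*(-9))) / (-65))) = -4225 / 2592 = -1.63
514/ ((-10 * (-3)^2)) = -257/ 45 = -5.71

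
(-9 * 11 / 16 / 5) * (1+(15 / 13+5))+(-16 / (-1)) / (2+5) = -47809 / 7280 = -6.57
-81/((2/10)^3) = -10125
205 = 205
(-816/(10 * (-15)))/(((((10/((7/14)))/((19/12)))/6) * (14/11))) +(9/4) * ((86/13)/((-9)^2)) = 226663/102375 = 2.21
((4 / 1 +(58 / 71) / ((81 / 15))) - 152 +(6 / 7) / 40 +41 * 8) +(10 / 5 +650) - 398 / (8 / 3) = 45820699 / 67095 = 682.92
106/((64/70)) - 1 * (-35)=2415/16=150.94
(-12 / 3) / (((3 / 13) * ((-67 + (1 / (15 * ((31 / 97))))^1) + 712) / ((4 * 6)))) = -0.64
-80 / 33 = -2.42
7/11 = 0.64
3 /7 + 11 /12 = 113 /84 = 1.35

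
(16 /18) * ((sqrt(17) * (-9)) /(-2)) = 4 * sqrt(17) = 16.49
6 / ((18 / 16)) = 5.33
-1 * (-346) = 346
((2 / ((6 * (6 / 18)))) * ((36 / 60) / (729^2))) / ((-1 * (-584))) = 1 / 517269240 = 0.00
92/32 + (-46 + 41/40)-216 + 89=-1691/10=-169.10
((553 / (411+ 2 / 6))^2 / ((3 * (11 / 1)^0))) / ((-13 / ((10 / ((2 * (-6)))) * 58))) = 44342305 / 19795828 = 2.24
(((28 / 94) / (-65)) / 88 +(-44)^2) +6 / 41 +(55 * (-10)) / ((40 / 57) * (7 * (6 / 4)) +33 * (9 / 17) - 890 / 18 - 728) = 2919256149988259 / 1507197423160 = 1936.88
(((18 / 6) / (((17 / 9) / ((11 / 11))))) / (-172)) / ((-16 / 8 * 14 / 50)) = 675 / 40936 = 0.02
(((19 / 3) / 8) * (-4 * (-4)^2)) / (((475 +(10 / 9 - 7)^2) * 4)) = -513 / 20642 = -0.02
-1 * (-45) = 45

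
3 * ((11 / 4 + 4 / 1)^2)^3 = 1162261467 / 4096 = 283755.24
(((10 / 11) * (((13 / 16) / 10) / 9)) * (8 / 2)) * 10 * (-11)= -65 / 18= -3.61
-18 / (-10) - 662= -3301 / 5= -660.20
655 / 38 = 17.24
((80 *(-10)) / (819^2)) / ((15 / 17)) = -2720 / 2012283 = -0.00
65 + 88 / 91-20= 4183 / 91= 45.97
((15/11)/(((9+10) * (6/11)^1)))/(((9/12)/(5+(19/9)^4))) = 1631260/373977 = 4.36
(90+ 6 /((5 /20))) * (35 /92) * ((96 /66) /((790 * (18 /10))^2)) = 1330 /42632271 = 0.00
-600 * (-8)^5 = 19660800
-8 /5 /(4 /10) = -4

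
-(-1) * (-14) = -14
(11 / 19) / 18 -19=-6487 / 342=-18.97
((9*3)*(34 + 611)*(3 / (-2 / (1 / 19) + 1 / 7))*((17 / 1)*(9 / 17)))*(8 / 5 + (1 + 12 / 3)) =-21723471 / 265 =-81975.36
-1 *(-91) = 91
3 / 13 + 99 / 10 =1317 / 130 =10.13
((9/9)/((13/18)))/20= 9/130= 0.07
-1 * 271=-271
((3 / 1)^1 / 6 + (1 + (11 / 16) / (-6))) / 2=133 / 192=0.69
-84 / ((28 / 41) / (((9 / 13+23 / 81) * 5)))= -210740 / 351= -600.40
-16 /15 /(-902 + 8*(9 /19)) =152 /127995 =0.00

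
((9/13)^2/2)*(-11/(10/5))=-891/676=-1.32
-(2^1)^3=-8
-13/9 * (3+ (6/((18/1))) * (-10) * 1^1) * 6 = 26/9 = 2.89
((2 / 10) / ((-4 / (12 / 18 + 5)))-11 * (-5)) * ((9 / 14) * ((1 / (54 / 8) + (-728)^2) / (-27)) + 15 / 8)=-690348.98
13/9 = 1.44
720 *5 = 3600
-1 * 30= -30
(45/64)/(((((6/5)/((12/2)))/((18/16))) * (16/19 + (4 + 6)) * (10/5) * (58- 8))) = 1539/421888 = 0.00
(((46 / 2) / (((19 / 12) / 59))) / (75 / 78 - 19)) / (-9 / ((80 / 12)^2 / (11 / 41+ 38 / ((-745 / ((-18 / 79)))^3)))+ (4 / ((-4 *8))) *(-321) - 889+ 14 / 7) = 0.06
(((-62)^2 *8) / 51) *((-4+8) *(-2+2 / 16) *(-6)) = 27134.12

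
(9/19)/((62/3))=27/1178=0.02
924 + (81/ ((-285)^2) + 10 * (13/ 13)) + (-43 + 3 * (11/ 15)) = 8061139/ 9025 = 893.20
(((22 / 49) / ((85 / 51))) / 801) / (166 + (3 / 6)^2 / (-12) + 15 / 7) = 352 / 175963235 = 0.00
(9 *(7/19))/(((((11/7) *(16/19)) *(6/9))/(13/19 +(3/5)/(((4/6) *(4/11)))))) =3176523/267520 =11.87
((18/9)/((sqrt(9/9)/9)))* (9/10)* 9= 729/5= 145.80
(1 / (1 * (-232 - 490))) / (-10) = 0.00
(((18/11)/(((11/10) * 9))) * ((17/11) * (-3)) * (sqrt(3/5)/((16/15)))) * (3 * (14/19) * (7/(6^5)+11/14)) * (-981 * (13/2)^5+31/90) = 11930631333074221 * sqrt(15)/4195141632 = 11014440.16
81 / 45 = 9 / 5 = 1.80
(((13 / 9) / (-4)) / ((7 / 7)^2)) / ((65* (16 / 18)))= -1 / 160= -0.01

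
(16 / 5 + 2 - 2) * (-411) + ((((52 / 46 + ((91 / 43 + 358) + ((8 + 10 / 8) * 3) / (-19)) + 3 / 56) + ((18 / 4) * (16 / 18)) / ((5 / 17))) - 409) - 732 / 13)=-96242377269 / 68399240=-1407.07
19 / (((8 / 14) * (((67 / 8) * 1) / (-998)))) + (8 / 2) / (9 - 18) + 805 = -1904065 / 603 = -3157.65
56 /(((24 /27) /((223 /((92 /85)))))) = 1194165 /92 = 12980.05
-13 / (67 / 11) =-143 / 67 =-2.13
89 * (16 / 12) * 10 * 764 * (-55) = -149591200 / 3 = -49863733.33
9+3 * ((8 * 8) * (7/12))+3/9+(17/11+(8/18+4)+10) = 13595/99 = 137.32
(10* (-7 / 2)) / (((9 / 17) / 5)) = -2975 / 9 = -330.56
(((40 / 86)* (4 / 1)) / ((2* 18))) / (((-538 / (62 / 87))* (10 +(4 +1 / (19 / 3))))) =-11780 / 2436322509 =-0.00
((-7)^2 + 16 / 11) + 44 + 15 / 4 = 4321 / 44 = 98.20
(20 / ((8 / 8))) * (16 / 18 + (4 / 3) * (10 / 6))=560 / 9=62.22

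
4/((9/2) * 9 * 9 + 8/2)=8/737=0.01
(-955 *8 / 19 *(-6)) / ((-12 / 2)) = -402.11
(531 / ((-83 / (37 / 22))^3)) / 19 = -0.00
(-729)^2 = 531441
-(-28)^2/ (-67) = 784/ 67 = 11.70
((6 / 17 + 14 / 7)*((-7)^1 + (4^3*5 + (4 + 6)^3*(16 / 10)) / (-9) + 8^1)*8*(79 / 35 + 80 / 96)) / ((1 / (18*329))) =-1243546304 / 17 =-73149782.59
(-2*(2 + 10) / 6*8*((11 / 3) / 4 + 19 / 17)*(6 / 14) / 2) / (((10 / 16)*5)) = -2656 / 595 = -4.46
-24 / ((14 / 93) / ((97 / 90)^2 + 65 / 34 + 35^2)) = -195789.98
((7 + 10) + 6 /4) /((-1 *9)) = -37 /18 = -2.06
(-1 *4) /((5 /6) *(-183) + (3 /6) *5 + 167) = -4 /17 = -0.24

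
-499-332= -831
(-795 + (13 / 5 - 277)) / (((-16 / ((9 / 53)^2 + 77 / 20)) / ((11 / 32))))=12816988921 / 143820800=89.12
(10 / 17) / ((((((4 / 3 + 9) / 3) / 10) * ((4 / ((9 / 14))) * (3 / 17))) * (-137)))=-675 / 59458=-0.01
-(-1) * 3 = 3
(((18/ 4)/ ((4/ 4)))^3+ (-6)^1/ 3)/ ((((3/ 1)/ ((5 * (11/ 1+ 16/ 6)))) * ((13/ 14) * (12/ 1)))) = 1023155/ 5616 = 182.19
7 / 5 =1.40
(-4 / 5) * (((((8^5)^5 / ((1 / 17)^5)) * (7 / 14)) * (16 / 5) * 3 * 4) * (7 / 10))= -72093075073343878516653051346944 / 125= -576744600586751028133224400000.00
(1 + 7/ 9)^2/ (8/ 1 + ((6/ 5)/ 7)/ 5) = 22400/ 56943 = 0.39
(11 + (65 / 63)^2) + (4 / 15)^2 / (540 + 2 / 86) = 27798162508 / 2304103725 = 12.06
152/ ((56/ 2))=38/ 7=5.43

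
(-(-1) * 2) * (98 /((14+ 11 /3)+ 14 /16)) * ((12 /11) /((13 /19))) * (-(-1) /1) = 16.85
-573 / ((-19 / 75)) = 42975 / 19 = 2261.84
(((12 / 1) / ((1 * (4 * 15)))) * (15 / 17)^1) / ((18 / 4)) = 2 / 51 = 0.04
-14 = -14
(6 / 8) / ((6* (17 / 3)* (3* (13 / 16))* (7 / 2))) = 4 / 1547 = 0.00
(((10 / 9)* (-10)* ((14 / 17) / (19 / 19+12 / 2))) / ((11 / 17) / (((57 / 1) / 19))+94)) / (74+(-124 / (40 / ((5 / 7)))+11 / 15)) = -0.00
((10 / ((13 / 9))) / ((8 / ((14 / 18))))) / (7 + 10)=35 / 884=0.04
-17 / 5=-3.40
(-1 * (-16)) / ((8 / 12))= 24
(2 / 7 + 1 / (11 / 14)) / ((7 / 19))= 4.23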